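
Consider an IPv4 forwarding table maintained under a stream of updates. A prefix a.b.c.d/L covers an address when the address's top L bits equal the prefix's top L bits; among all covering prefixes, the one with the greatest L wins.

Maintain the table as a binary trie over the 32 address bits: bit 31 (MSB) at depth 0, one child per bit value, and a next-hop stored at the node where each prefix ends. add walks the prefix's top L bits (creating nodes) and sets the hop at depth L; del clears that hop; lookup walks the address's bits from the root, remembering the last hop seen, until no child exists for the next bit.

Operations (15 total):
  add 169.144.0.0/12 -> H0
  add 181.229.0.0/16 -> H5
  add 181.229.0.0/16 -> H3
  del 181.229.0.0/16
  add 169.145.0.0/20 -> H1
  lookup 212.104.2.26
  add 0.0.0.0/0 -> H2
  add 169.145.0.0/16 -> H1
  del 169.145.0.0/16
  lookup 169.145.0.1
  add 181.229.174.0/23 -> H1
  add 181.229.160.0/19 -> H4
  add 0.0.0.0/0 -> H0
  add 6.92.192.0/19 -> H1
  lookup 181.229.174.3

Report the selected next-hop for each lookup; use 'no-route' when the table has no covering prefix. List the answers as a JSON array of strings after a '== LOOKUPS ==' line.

Process each operation:
  + 169.144.0.0/12 (H0) depth=12
  + 181.229.0.0/16 (H5) depth=16
  + 181.229.0.0/16 (H3) depth=16
  del 181.229.0.0/16 (clear depth 16)
  + 169.145.0.0/20 (H1) depth=20
  Q 212.104.2.26: descend 1 ; hops seen [∅] ; pick no-route
  + 0.0.0.0/0 (H2) depth=0
  + 169.145.0.0/16 (H1) depth=16
  del 169.145.0.0/16 (clear depth 16)
  Q 169.145.0.1: descend 10101001100100010000 ; hops seen [H2,H0,H1] ; pick H1
  + 181.229.174.0/23 (H1) depth=23
  + 181.229.160.0/19 (H4) depth=19
  + 0.0.0.0/0 (H0) depth=0
  + 6.92.192.0/19 (H1) depth=19
  Q 181.229.174.3: descend 10110101111001011010111 ; hops seen [H0,H4,H1] ; pick H1

== LOOKUPS ==
["no-route","H1","H1"]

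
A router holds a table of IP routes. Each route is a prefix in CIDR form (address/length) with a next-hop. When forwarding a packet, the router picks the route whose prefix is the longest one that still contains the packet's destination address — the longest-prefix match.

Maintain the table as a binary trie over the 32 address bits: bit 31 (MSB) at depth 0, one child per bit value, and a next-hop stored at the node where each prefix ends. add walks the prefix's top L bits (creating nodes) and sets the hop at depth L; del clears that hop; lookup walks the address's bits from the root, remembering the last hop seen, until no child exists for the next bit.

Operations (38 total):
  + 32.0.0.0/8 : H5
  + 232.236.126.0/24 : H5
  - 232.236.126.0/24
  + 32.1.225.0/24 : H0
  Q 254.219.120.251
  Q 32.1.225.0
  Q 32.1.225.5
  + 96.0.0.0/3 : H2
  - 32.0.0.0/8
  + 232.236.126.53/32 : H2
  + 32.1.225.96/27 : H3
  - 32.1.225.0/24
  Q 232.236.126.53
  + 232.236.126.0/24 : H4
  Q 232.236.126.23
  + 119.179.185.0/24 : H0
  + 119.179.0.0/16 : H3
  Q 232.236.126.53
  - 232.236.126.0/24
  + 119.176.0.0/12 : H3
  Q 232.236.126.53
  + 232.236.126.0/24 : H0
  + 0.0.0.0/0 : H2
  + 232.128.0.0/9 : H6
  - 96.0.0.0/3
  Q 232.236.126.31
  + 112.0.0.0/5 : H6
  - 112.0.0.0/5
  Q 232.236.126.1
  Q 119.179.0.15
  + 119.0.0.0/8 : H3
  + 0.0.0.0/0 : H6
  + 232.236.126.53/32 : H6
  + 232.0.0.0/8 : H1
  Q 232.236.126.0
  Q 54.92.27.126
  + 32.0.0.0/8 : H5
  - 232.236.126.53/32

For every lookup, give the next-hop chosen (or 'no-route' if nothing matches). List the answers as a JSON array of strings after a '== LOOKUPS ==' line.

Trace:
  add 32.0.0.0/8 -> H5 at depth 8
  add 232.236.126.0/24 -> H5 at depth 24
  - 232.236.126.0/24 clear@24
  add 32.1.225.0/24 -> H0 at depth 24
  lookup 254.219.120.251: bits 111 walk d0:-→d1:-→d2:-→d3:- -> no-route
  lookup 32.1.225.0: bits 001000000000000111100001 walk d0:-→d1:-→d2:-→d3:-→d4:-→d5:-→d6:-→d7:-→d8:H5→d9:-→d10:-→d11:-→d12:-→d13:-→d14:-→d15:-→d16:-→d17:-→d18:-→d19:-→d20:-→d21:-→d22:-→d23:-→d24:H0 -> H0
  lookup 32.1.225.5: bits 001000000000000111100001 walk d0:-→d1:-→d2:-→d3:-→d4:-→d5:-→d6:-→d7:-→d8:H5→d9:-→d10:-→d11:-→d12:-→d13:-→d14:-→d15:-→d16:-→d17:-→d18:-→d19:-→d20:-→d21:-→d22:-→d23:-→d24:H0 -> H0
  add 96.0.0.0/3 -> H2 at depth 3
  - 32.0.0.0/8 clear@8
  add 232.236.126.53/32 -> H2 at depth 32
  add 32.1.225.96/27 -> H3 at depth 27
  - 32.1.225.0/24 clear@24
  lookup 232.236.126.53: bits 11101000111011000111111000110101 walk d0:-→d1:-→d2:-→d3:-→d4:-→d5:-→d6:-→d7:-→d8:-→d9:-→d10:-→d11:-→d12:-→d13:-→d14:-→d15:-→d16:-→d17:-→d18:-→d19:-→d20:-→d21:-→d22:-→d23:-→d24:-→d25:-→d26:-→d27:-→d28:-→d29:-→d30:-→d31:-→d32:H2 -> H2
  add 232.236.126.0/24 -> H4 at depth 24
  lookup 232.236.126.23: bits 11101000111011000111111000 walk d0:-→d1:-→d2:-→d3:-→d4:-→d5:-→d6:-→d7:-→d8:-→d9:-→d10:-→d11:-→d12:-→d13:-→d14:-→d15:-→d16:-→d17:-→d18:-→d19:-→d20:-→d21:-→d22:-→d23:-→d24:H4→d25:-→d26:- -> H4
  add 119.179.185.0/24 -> H0 at depth 24
  add 119.179.0.0/16 -> H3 at depth 16
  lookup 232.236.126.53: bits 11101000111011000111111000110101 walk d0:-→d1:-→d2:-→d3:-→d4:-→d5:-→d6:-→d7:-→d8:-→d9:-→d10:-→d11:-→d12:-→d13:-→d14:-→d15:-→d16:-→d17:-→d18:-→d19:-→d20:-→d21:-→d22:-→d23:-→d24:H4→d25:-→d26:-→d27:-→d28:-→d29:-→d30:-→d31:-→d32:H2 -> H2
  - 232.236.126.0/24 clear@24
  add 119.176.0.0/12 -> H3 at depth 12
  lookup 232.236.126.53: bits 11101000111011000111111000110101 walk d0:-→d1:-→d2:-→d3:-→d4:-→d5:-→d6:-→d7:-→d8:-→d9:-→d10:-→d11:-→d12:-→d13:-→d14:-→d15:-→d16:-→d17:-→d18:-→d19:-→d20:-→d21:-→d22:-→d23:-→d24:-→d25:-→d26:-→d27:-→d28:-→d29:-→d30:-→d31:-→d32:H2 -> H2
  add 232.236.126.0/24 -> H0 at depth 24
  add 0.0.0.0/0 -> H2 at depth 0
  add 232.128.0.0/9 -> H6 at depth 9
  - 96.0.0.0/3 clear@3
  lookup 232.236.126.31: bits 11101000111011000111111000 walk d0:H2→d1:-→d2:-→d3:-→d4:-→d5:-→d6:-→d7:-→d8:-→d9:H6→d10:-→d11:-→d12:-→d13:-→d14:-→d15:-→d16:-→d17:-→d18:-→d19:-→d20:-→d21:-→d22:-→d23:-→d24:H0→d25:-→d26:- -> H0
  add 112.0.0.0/5 -> H6 at depth 5
  - 112.0.0.0/5 clear@5
  lookup 232.236.126.1: bits 11101000111011000111111000 walk d0:H2→d1:-→d2:-→d3:-→d4:-→d5:-→d6:-→d7:-→d8:-→d9:H6→d10:-→d11:-→d12:-→d13:-→d14:-→d15:-→d16:-→d17:-→d18:-→d19:-→d20:-→d21:-→d22:-→d23:-→d24:H0→d25:-→d26:- -> H0
  lookup 119.179.0.15: bits 0111011110110011 walk d0:H2→d1:-→d2:-→d3:-→d4:-→d5:-→d6:-→d7:-→d8:-→d9:-→d10:-→d11:-→d12:H3→d13:-→d14:-→d15:-→d16:H3 -> H3
  add 119.0.0.0/8 -> H3 at depth 8
  add 0.0.0.0/0 -> H6 at depth 0
  add 232.236.126.53/32 -> H6 at depth 32
  add 232.0.0.0/8 -> H1 at depth 8
  lookup 232.236.126.0: bits 11101000111011000111111000 walk d0:H6→d1:-→d2:-→d3:-→d4:-→d5:-→d6:-→d7:-→d8:H1→d9:H6→d10:-→d11:-→d12:-→d13:-→d14:-→d15:-→d16:-→d17:-→d18:-→d19:-→d20:-→d21:-→d22:-→d23:-→d24:H0→d25:-→d26:- -> H0
  lookup 54.92.27.126: bits 001 walk d0:H6→d1:-→d2:-→d3:- -> H6
  add 32.0.0.0/8 -> H5 at depth 8
  - 232.236.126.53/32 clear@32

== LOOKUPS ==
["no-route","H0","H0","H2","H4","H2","H2","H0","H0","H3","H0","H6"]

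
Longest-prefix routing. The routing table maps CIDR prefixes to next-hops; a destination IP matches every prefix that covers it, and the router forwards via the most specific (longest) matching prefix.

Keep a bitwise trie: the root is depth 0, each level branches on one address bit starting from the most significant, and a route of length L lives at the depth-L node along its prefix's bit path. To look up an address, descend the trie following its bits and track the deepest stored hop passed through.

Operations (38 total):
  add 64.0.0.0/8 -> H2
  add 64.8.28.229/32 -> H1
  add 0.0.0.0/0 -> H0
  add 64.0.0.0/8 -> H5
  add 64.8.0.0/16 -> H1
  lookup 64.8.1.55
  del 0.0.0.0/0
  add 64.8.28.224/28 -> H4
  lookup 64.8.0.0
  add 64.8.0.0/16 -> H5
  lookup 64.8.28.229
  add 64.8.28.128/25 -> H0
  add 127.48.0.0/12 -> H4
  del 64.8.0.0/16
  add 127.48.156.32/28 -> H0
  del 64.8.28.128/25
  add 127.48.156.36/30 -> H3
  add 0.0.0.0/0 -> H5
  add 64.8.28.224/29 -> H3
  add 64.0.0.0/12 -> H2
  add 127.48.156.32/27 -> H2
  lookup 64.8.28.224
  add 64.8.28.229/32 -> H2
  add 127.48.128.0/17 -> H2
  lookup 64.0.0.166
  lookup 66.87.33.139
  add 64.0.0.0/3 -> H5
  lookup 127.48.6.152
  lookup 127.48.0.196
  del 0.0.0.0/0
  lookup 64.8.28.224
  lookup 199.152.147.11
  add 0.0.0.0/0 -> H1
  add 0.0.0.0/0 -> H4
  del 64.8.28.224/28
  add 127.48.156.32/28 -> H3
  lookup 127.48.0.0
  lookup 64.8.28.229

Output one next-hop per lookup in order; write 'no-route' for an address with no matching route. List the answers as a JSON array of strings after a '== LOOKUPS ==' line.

Process each operation:
  add 64.0.0.0/8 -> H2 at depth 8
  add 64.8.28.229/32 -> H1 at depth 32
  add 0.0.0.0/0 -> H0 at depth 0
  add 64.0.0.0/8 -> H5 at depth 8
  add 64.8.0.0/16 -> H1 at depth 16
  Q 64.8.1.55: descend 0100000000001000000 ; hops seen [H0,H5,H1] ; pick H1
  del 0.0.0.0/0 (clear depth 0)
  add 64.8.28.224/28 -> H4 at depth 28
  Q 64.8.0.0: descend 0100000000001000000 ; hops seen [H5,H1] ; pick H1
  add 64.8.0.0/16 -> H5 at depth 16
  Q 64.8.28.229: descend 01000000000010000001110011100101 ; hops seen [H5,H5,H4,H1] ; pick H1
  add 64.8.28.128/25 -> H0 at depth 25
  add 127.48.0.0/12 -> H4 at depth 12
  del 64.8.0.0/16 (clear depth 16)
  add 127.48.156.32/28 -> H0 at depth 28
  del 64.8.28.128/25 (clear depth 25)
  add 127.48.156.36/30 -> H3 at depth 30
  add 0.0.0.0/0 -> H5 at depth 0
  add 64.8.28.224/29 -> H3 at depth 29
  add 64.0.0.0/12 -> H2 at depth 12
  add 127.48.156.32/27 -> H2 at depth 27
  Q 64.8.28.224: descend 01000000000010000001110011100 ; hops seen [H5,H5,H2,H4,H3] ; pick H3
  add 64.8.28.229/32 -> H2 at depth 32
  add 127.48.128.0/17 -> H2 at depth 17
  Q 64.0.0.166: descend 010000000000 ; hops seen [H5,H5,H2] ; pick H2
  Q 66.87.33.139: descend 010000 ; hops seen [H5] ; pick H5
  add 64.0.0.0/3 -> H5 at depth 3
  Q 127.48.6.152: descend 0111111100110000 ; hops seen [H5,H4] ; pick H4
  Q 127.48.0.196: descend 0111111100110000 ; hops seen [H5,H4] ; pick H4
  del 0.0.0.0/0 (clear depth 0)
  Q 64.8.28.224: descend 01000000000010000001110011100 ; hops seen [H5,H5,H2,H4,H3] ; pick H3
  Q 199.152.147.11: descend ε ; hops seen [∅] ; pick no-route
  add 0.0.0.0/0 -> H1 at depth 0
  add 0.0.0.0/0 -> H4 at depth 0
  del 64.8.28.224/28 (clear depth 28)
  add 127.48.156.32/28 -> H3 at depth 28
  Q 127.48.0.0: descend 0111111100110000 ; hops seen [H4,H4] ; pick H4
  Q 64.8.28.229: descend 01000000000010000001110011100101 ; hops seen [H4,H5,H5,H2,H3,H2] ; pick H2

== LOOKUPS ==
["H1","H1","H1","H3","H2","H5","H4","H4","H3","no-route","H4","H2"]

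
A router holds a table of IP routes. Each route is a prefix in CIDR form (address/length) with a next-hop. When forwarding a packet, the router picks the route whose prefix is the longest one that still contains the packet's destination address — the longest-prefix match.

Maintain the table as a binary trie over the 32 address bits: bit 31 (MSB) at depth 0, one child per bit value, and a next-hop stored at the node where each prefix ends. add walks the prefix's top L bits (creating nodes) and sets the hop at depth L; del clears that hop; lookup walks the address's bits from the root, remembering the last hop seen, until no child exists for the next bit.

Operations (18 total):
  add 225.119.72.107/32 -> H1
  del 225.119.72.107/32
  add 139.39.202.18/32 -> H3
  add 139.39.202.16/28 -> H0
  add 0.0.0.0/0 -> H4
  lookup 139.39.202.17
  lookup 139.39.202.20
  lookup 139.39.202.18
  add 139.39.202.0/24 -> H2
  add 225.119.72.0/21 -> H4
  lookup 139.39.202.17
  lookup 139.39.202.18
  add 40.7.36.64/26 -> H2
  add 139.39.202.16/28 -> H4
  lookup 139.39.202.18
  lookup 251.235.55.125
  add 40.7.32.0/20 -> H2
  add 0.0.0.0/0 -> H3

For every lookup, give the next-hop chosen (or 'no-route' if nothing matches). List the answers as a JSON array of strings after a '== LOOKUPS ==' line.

Process each operation:
  add 225.119.72.107/32 -> H1 at depth 32
  - 225.119.72.107/32 clear@32
  add 139.39.202.18/32 -> H3 at depth 32
  add 139.39.202.16/28 -> H0 at depth 28
  add 0.0.0.0/0 -> H4 at depth 0
  ? 139.39.202.17  path d0:H4→d1:-→d2:-→d3:-→d4:-→d5:-→d6:-→d7:-→d8:-→d9:-→d10:-→d11:-→d12:-→d13:-→d14:-→d15:-→d16:-→d17:-→d18:-→d19:-→d20:-→d21:-→d22:-→d23:-→d24:-→d25:-→d26:-→d27:-→d28:H0→d29:-→d30:-  best=H0
  ? 139.39.202.20  path d0:H4→d1:-→d2:-→d3:-→d4:-→d5:-→d6:-→d7:-→d8:-→d9:-→d10:-→d11:-→d12:-→d13:-→d14:-→d15:-→d16:-→d17:-→d18:-→d19:-→d20:-→d21:-→d22:-→d23:-→d24:-→d25:-→d26:-→d27:-→d28:H0→d29:-  best=H0
  ? 139.39.202.18  path d0:H4→d1:-→d2:-→d3:-→d4:-→d5:-→d6:-→d7:-→d8:-→d9:-→d10:-→d11:-→d12:-→d13:-→d14:-→d15:-→d16:-→d17:-→d18:-→d19:-→d20:-→d21:-→d22:-→d23:-→d24:-→d25:-→d26:-→d27:-→d28:H0→d29:-→d30:-→d31:-→d32:H3  best=H3
  add 139.39.202.0/24 -> H2 at depth 24
  add 225.119.72.0/21 -> H4 at depth 21
  ? 139.39.202.17  path d0:H4→d1:-→d2:-→d3:-→d4:-→d5:-→d6:-→d7:-→d8:-→d9:-→d10:-→d11:-→d12:-→d13:-→d14:-→d15:-→d16:-→d17:-→d18:-→d19:-→d20:-→d21:-→d22:-→d23:-→d24:H2→d25:-→d26:-→d27:-→d28:H0→d29:-→d30:-  best=H0
  ? 139.39.202.18  path d0:H4→d1:-→d2:-→d3:-→d4:-→d5:-→d6:-→d7:-→d8:-→d9:-→d10:-→d11:-→d12:-→d13:-→d14:-→d15:-→d16:-→d17:-→d18:-→d19:-→d20:-→d21:-→d22:-→d23:-→d24:H2→d25:-→d26:-→d27:-→d28:H0→d29:-→d30:-→d31:-→d32:H3  best=H3
  add 40.7.36.64/26 -> H2 at depth 26
  add 139.39.202.16/28 -> H4 at depth 28
  ? 139.39.202.18  path d0:H4→d1:-→d2:-→d3:-→d4:-→d5:-→d6:-→d7:-→d8:-→d9:-→d10:-→d11:-→d12:-→d13:-→d14:-→d15:-→d16:-→d17:-→d18:-→d19:-→d20:-→d21:-→d22:-→d23:-→d24:H2→d25:-→d26:-→d27:-→d28:H4→d29:-→d30:-→d31:-→d32:H3  best=H3
  ? 251.235.55.125  path d0:H4→d1:-→d2:-→d3:-  best=H4
  add 40.7.32.0/20 -> H2 at depth 20
  add 0.0.0.0/0 -> H3 at depth 0

== LOOKUPS ==
["H0","H0","H3","H0","H3","H3","H4"]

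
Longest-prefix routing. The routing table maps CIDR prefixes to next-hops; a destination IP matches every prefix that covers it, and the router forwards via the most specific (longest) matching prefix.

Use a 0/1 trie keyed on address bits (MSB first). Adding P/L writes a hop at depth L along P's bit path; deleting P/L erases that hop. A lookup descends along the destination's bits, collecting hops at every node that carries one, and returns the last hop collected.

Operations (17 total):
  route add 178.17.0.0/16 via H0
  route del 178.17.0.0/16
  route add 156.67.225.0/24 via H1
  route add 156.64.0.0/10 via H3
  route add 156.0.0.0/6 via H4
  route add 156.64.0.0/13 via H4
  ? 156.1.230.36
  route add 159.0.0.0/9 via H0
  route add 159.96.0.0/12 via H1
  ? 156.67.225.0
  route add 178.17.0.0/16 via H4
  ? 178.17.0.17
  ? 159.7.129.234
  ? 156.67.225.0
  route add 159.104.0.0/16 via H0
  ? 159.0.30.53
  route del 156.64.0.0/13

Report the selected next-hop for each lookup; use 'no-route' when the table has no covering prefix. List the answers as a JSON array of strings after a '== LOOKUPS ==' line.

Apply in order:
  + 178.17.0.0/16 (H0) depth=16
  - 178.17.0.0/16 clear@16
  + 156.67.225.0/24 (H1) depth=24
  + 156.64.0.0/10 (H3) depth=10
  + 156.0.0.0/6 (H4) depth=6
  + 156.64.0.0/13 (H4) depth=13
  lookup 156.1.230.36: bits 100111000 walk d0:-→d1:-→d2:-→d3:-→d4:-→d5:-→d6:H4→d7:-→d8:-→d9:- -> H4
  + 159.0.0.0/9 (H0) depth=9
  + 159.96.0.0/12 (H1) depth=12
  lookup 156.67.225.0: bits 100111000100001111100001 walk d0:-→d1:-→d2:-→d3:-→d4:-→d5:-→d6:H4→d7:-→d8:-→d9:-→d10:H3→d11:-→d12:-→d13:H4→d14:-→d15:-→d16:-→d17:-→d18:-→d19:-→d20:-→d21:-→d22:-→d23:-→d24:H1 -> H1
  + 178.17.0.0/16 (H4) depth=16
  lookup 178.17.0.17: bits 1011001000010001 walk d0:-→d1:-→d2:-→d3:-→d4:-→d5:-→d6:-→d7:-→d8:-→d9:-→d10:-→d11:-→d12:-→d13:-→d14:-→d15:-→d16:H4 -> H4
  lookup 159.7.129.234: bits 100111110 walk d0:-→d1:-→d2:-→d3:-→d4:-→d5:-→d6:H4→d7:-→d8:-→d9:H0 -> H0
  lookup 156.67.225.0: bits 100111000100001111100001 walk d0:-→d1:-→d2:-→d3:-→d4:-→d5:-→d6:H4→d7:-→d8:-→d9:-→d10:H3→d11:-→d12:-→d13:H4→d14:-→d15:-→d16:-→d17:-→d18:-→d19:-→d20:-→d21:-→d22:-→d23:-→d24:H1 -> H1
  + 159.104.0.0/16 (H0) depth=16
  lookup 159.0.30.53: bits 100111110 walk d0:-→d1:-→d2:-→d3:-→d4:-→d5:-→d6:H4→d7:-→d8:-→d9:H0 -> H0
  - 156.64.0.0/13 clear@13

== LOOKUPS ==
["H4","H1","H4","H0","H1","H0"]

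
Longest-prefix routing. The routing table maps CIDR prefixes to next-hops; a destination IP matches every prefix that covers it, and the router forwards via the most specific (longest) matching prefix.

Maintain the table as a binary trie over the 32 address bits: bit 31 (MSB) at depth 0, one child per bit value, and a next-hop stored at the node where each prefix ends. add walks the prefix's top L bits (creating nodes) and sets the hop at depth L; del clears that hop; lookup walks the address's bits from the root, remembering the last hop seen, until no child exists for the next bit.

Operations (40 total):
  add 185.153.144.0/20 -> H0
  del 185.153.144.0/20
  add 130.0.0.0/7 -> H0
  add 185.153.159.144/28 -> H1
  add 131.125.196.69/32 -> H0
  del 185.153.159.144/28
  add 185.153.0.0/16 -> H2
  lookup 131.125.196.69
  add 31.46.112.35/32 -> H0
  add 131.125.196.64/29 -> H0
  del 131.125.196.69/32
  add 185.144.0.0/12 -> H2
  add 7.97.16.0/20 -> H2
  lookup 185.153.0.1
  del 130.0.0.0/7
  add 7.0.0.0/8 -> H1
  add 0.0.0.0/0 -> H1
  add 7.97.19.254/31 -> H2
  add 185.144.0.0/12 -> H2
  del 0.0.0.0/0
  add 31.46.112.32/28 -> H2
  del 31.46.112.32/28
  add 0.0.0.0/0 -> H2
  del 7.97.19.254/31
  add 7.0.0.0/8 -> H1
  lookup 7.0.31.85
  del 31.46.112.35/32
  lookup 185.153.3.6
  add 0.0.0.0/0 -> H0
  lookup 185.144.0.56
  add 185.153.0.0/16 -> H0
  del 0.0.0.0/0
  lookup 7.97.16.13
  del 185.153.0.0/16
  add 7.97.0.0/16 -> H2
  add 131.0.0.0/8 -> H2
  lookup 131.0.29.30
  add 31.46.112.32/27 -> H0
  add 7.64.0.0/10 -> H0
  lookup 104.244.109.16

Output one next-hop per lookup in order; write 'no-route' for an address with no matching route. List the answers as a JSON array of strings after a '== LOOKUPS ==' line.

Apply in order:
  + 185.153.144.0/20 (H0) depth=20
  del 185.153.144.0/20 (clear depth 20)
  + 130.0.0.0/7 (H0) depth=7
  + 185.153.159.144/28 (H1) depth=28
  + 131.125.196.69/32 (H0) depth=32
  del 185.153.159.144/28 (clear depth 28)
  + 185.153.0.0/16 (H2) depth=16
  Q 131.125.196.69: descend 10000011011111011100010001000101 ; hops seen [H0,H0] ; pick H0
  + 31.46.112.35/32 (H0) depth=32
  + 131.125.196.64/29 (H0) depth=29
  del 131.125.196.69/32 (clear depth 32)
  + 185.144.0.0/12 (H2) depth=12
  + 7.97.16.0/20 (H2) depth=20
  Q 185.153.0.1: descend 1011100110011001 ; hops seen [H2,H2] ; pick H2
  del 130.0.0.0/7 (clear depth 7)
  + 7.0.0.0/8 (H1) depth=8
  + 0.0.0.0/0 (H1) depth=0
  + 7.97.19.254/31 (H2) depth=31
  + 185.144.0.0/12 (H2) depth=12
  del 0.0.0.0/0 (clear depth 0)
  + 31.46.112.32/28 (H2) depth=28
  del 31.46.112.32/28 (clear depth 28)
  + 0.0.0.0/0 (H2) depth=0
  del 7.97.19.254/31 (clear depth 31)
  + 7.0.0.0/8 (H1) depth=8
  Q 7.0.31.85: descend 000001110 ; hops seen [H2,H1] ; pick H1
  del 31.46.112.35/32 (clear depth 32)
  Q 185.153.3.6: descend 1011100110011001 ; hops seen [H2,H2,H2] ; pick H2
  + 0.0.0.0/0 (H0) depth=0
  Q 185.144.0.56: descend 101110011001 ; hops seen [H0,H2] ; pick H2
  + 185.153.0.0/16 (H0) depth=16
  del 0.0.0.0/0 (clear depth 0)
  Q 7.97.16.13: descend 0000011101100001000100 ; hops seen [H1,H2] ; pick H2
  del 185.153.0.0/16 (clear depth 16)
  + 7.97.0.0/16 (H2) depth=16
  + 131.0.0.0/8 (H2) depth=8
  Q 131.0.29.30: descend 100000110 ; hops seen [H2] ; pick H2
  + 31.46.112.32/27 (H0) depth=27
  + 7.64.0.0/10 (H0) depth=10
  Q 104.244.109.16: descend 0 ; hops seen [∅] ; pick no-route

== LOOKUPS ==
["H0","H2","H1","H2","H2","H2","H2","no-route"]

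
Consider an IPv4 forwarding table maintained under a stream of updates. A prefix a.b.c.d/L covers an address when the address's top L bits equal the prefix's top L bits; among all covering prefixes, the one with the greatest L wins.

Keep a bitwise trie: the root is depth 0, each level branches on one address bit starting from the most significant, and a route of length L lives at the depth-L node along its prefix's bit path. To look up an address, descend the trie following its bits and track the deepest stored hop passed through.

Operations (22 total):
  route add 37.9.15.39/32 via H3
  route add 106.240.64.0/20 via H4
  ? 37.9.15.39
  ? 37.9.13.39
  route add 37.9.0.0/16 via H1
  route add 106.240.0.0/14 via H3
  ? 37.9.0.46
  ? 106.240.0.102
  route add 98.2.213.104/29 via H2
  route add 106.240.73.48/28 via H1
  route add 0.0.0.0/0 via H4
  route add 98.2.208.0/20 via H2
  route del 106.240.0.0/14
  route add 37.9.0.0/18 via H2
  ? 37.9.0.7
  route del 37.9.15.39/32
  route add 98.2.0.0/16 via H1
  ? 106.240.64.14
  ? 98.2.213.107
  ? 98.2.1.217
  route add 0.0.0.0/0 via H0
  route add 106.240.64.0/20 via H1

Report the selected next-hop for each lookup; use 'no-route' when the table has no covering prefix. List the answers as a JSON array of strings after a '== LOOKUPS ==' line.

Trace:
  + 37.9.15.39/32 (H3) depth=32
  + 106.240.64.0/20 (H4) depth=20
  lookup 37.9.15.39: bits 00100101000010010000111100100111 walk d0:-→d1:-→d2:-→d3:-→d4:-→d5:-→d6:-→d7:-→d8:-→d9:-→d10:-→d11:-→d12:-→d13:-→d14:-→d15:-→d16:-→d17:-→d18:-→d19:-→d20:-→d21:-→d22:-→d23:-→d24:-→d25:-→d26:-→d27:-→d28:-→d29:-→d30:-→d31:-→d32:H3 -> H3
  lookup 37.9.13.39: bits 0010010100001001000011 walk d0:-→d1:-→d2:-→d3:-→d4:-→d5:-→d6:-→d7:-→d8:-→d9:-→d10:-→d11:-→d12:-→d13:-→d14:-→d15:-→d16:-→d17:-→d18:-→d19:-→d20:-→d21:-→d22:- -> no-route
  + 37.9.0.0/16 (H1) depth=16
  + 106.240.0.0/14 (H3) depth=14
  lookup 37.9.0.46: bits 00100101000010010000 walk d0:-→d1:-→d2:-→d3:-→d4:-→d5:-→d6:-→d7:-→d8:-→d9:-→d10:-→d11:-→d12:-→d13:-→d14:-→d15:-→d16:H1→d17:-→d18:-→d19:-→d20:- -> H1
  lookup 106.240.0.102: bits 01101010111100000 walk d0:-→d1:-→d2:-→d3:-→d4:-→d5:-→d6:-→d7:-→d8:-→d9:-→d10:-→d11:-→d12:-→d13:-→d14:H3→d15:-→d16:-→d17:- -> H3
  + 98.2.213.104/29 (H2) depth=29
  + 106.240.73.48/28 (H1) depth=28
  + 0.0.0.0/0 (H4) depth=0
  + 98.2.208.0/20 (H2) depth=20
  - 106.240.0.0/14 clear@14
  + 37.9.0.0/18 (H2) depth=18
  lookup 37.9.0.7: bits 00100101000010010000 walk d0:H4→d1:-→d2:-→d3:-→d4:-→d5:-→d6:-→d7:-→d8:-→d9:-→d10:-→d11:-→d12:-→d13:-→d14:-→d15:-→d16:H1→d17:-→d18:H2→d19:-→d20:- -> H2
  - 37.9.15.39/32 clear@32
  + 98.2.0.0/16 (H1) depth=16
  lookup 106.240.64.14: bits 01101010111100000100 walk d0:H4→d1:-→d2:-→d3:-→d4:-→d5:-→d6:-→d7:-→d8:-→d9:-→d10:-→d11:-→d12:-→d13:-→d14:-→d15:-→d16:-→d17:-→d18:-→d19:-→d20:H4 -> H4
  lookup 98.2.213.107: bits 01100010000000101101010101101 walk d0:H4→d1:-→d2:-→d3:-→d4:-→d5:-→d6:-→d7:-→d8:-→d9:-→d10:-→d11:-→d12:-→d13:-→d14:-→d15:-→d16:H1→d17:-→d18:-→d19:-→d20:H2→d21:-→d22:-→d23:-→d24:-→d25:-→d26:-→d27:-→d28:-→d29:H2 -> H2
  lookup 98.2.1.217: bits 0110001000000010 walk d0:H4→d1:-→d2:-→d3:-→d4:-→d5:-→d6:-→d7:-→d8:-→d9:-→d10:-→d11:-→d12:-→d13:-→d14:-→d15:-→d16:H1 -> H1
  + 0.0.0.0/0 (H0) depth=0
  + 106.240.64.0/20 (H1) depth=20

== LOOKUPS ==
["H3","no-route","H1","H3","H2","H4","H2","H1"]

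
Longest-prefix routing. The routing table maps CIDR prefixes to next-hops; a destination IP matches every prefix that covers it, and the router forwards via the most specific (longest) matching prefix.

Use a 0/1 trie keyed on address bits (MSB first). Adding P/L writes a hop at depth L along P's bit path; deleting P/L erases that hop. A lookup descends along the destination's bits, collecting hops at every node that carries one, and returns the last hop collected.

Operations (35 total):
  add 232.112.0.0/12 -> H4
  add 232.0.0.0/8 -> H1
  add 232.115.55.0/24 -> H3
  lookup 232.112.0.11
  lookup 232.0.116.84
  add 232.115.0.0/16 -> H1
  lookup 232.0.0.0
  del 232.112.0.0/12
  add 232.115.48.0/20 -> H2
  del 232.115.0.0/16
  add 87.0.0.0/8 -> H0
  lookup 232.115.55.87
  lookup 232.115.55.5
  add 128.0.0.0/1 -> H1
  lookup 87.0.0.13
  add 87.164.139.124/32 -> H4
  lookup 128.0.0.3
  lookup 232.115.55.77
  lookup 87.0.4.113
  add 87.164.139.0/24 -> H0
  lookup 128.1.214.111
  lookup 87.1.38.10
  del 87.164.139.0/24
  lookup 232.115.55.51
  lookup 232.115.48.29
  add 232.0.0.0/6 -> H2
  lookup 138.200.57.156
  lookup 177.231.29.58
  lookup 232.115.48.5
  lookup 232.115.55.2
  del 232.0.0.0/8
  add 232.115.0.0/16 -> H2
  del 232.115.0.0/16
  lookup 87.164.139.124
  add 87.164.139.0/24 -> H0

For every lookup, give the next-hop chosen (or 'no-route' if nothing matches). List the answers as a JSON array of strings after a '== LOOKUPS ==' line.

Process each operation:
  add 232.112.0.0/12 -> H4 at depth 12
  add 232.0.0.0/8 -> H1 at depth 8
  add 232.115.55.0/24 -> H3 at depth 24
  ? 232.112.0.11  path d0:-→d1:-→d2:-→d3:-→d4:-→d5:-→d6:-→d7:-→d8:H1→d9:-→d10:-→d11:-→d12:H4→d13:-→d14:-  best=H4
  ? 232.0.116.84  path d0:-→d1:-→d2:-→d3:-→d4:-→d5:-→d6:-→d7:-→d8:H1→d9:-  best=H1
  add 232.115.0.0/16 -> H1 at depth 16
  ? 232.0.0.0  path d0:-→d1:-→d2:-→d3:-→d4:-→d5:-→d6:-→d7:-→d8:H1→d9:-  best=H1
  - 232.112.0.0/12 clear@12
  add 232.115.48.0/20 -> H2 at depth 20
  - 232.115.0.0/16 clear@16
  add 87.0.0.0/8 -> H0 at depth 8
  ? 232.115.55.87  path d0:-→d1:-→d2:-→d3:-→d4:-→d5:-→d6:-→d7:-→d8:H1→d9:-→d10:-→d11:-→d12:-→d13:-→d14:-→d15:-→d16:-→d17:-→d18:-→d19:-→d20:H2→d21:-→d22:-→d23:-→d24:H3  best=H3
  ? 232.115.55.5  path d0:-→d1:-→d2:-→d3:-→d4:-→d5:-→d6:-→d7:-→d8:H1→d9:-→d10:-→d11:-→d12:-→d13:-→d14:-→d15:-→d16:-→d17:-→d18:-→d19:-→d20:H2→d21:-→d22:-→d23:-→d24:H3  best=H3
  add 128.0.0.0/1 -> H1 at depth 1
  ? 87.0.0.13  path d0:-→d1:-→d2:-→d3:-→d4:-→d5:-→d6:-→d7:-→d8:H0  best=H0
  add 87.164.139.124/32 -> H4 at depth 32
  ? 128.0.0.3  path d0:-→d1:H1  best=H1
  ? 232.115.55.77  path d0:-→d1:H1→d2:-→d3:-→d4:-→d5:-→d6:-→d7:-→d8:H1→d9:-→d10:-→d11:-→d12:-→d13:-→d14:-→d15:-→d16:-→d17:-→d18:-→d19:-→d20:H2→d21:-→d22:-→d23:-→d24:H3  best=H3
  ? 87.0.4.113  path d0:-→d1:-→d2:-→d3:-→d4:-→d5:-→d6:-→d7:-→d8:H0  best=H0
  add 87.164.139.0/24 -> H0 at depth 24
  ? 128.1.214.111  path d0:-→d1:H1  best=H1
  ? 87.1.38.10  path d0:-→d1:-→d2:-→d3:-→d4:-→d5:-→d6:-→d7:-→d8:H0  best=H0
  - 87.164.139.0/24 clear@24
  ? 232.115.55.51  path d0:-→d1:H1→d2:-→d3:-→d4:-→d5:-→d6:-→d7:-→d8:H1→d9:-→d10:-→d11:-→d12:-→d13:-→d14:-→d15:-→d16:-→d17:-→d18:-→d19:-→d20:H2→d21:-→d22:-→d23:-→d24:H3  best=H3
  ? 232.115.48.29  path d0:-→d1:H1→d2:-→d3:-→d4:-→d5:-→d6:-→d7:-→d8:H1→d9:-→d10:-→d11:-→d12:-→d13:-→d14:-→d15:-→d16:-→d17:-→d18:-→d19:-→d20:H2→d21:-  best=H2
  add 232.0.0.0/6 -> H2 at depth 6
  ? 138.200.57.156  path d0:-→d1:H1  best=H1
  ? 177.231.29.58  path d0:-→d1:H1  best=H1
  ? 232.115.48.5  path d0:-→d1:H1→d2:-→d3:-→d4:-→d5:-→d6:H2→d7:-→d8:H1→d9:-→d10:-→d11:-→d12:-→d13:-→d14:-→d15:-→d16:-→d17:-→d18:-→d19:-→d20:H2→d21:-  best=H2
  ? 232.115.55.2  path d0:-→d1:H1→d2:-→d3:-→d4:-→d5:-→d6:H2→d7:-→d8:H1→d9:-→d10:-→d11:-→d12:-→d13:-→d14:-→d15:-→d16:-→d17:-→d18:-→d19:-→d20:H2→d21:-→d22:-→d23:-→d24:H3  best=H3
  - 232.0.0.0/8 clear@8
  add 232.115.0.0/16 -> H2 at depth 16
  - 232.115.0.0/16 clear@16
  ? 87.164.139.124  path d0:-→d1:-→d2:-→d3:-→d4:-→d5:-→d6:-→d7:-→d8:H0→d9:-→d10:-→d11:-→d12:-→d13:-→d14:-→d15:-→d16:-→d17:-→d18:-→d19:-→d20:-→d21:-→d22:-→d23:-→d24:-→d25:-→d26:-→d27:-→d28:-→d29:-→d30:-→d31:-→d32:H4  best=H4
  add 87.164.139.0/24 -> H0 at depth 24

== LOOKUPS ==
["H4","H1","H1","H3","H3","H0","H1","H3","H0","H1","H0","H3","H2","H1","H1","H2","H3","H4"]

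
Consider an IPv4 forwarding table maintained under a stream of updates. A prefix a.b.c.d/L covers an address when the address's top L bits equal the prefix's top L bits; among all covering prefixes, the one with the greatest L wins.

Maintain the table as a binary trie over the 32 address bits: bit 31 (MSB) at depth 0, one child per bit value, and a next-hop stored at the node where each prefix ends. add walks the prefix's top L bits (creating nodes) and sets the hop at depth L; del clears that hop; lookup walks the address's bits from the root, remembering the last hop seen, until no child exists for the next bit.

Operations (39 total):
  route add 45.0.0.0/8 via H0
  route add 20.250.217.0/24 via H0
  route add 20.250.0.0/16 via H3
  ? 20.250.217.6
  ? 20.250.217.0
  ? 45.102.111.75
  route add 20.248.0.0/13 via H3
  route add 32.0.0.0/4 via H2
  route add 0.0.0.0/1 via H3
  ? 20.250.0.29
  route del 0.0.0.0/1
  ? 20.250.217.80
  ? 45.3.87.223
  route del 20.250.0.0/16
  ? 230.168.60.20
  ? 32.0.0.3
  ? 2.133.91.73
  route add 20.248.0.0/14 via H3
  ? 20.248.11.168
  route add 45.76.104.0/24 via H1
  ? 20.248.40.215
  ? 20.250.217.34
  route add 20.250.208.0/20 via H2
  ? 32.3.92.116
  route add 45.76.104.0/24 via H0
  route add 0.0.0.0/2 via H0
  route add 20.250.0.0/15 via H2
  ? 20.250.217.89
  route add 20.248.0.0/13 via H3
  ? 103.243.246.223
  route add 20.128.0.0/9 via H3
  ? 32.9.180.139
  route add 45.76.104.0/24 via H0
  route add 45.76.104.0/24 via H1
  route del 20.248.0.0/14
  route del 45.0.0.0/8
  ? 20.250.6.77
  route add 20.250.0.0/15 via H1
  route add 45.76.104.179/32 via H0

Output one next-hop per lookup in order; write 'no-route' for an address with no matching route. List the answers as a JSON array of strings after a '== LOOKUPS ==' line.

Apply in order:
  + 45.0.0.0/8 (H0) depth=8
  + 20.250.217.0/24 (H0) depth=24
  + 20.250.0.0/16 (H3) depth=16
  Q 20.250.217.6: descend 000101001111101011011001 ; hops seen [H3,H0] ; pick H0
  Q 20.250.217.0: descend 000101001111101011011001 ; hops seen [H3,H0] ; pick H0
  Q 45.102.111.75: descend 00101101 ; hops seen [H0] ; pick H0
  + 20.248.0.0/13 (H3) depth=13
  + 32.0.0.0/4 (H2) depth=4
  + 0.0.0.0/1 (H3) depth=1
  Q 20.250.0.29: descend 0001010011111010 ; hops seen [H3,H3,H3] ; pick H3
  del 0.0.0.0/1 (clear depth 1)
  Q 20.250.217.80: descend 000101001111101011011001 ; hops seen [H3,H3,H0] ; pick H0
  Q 45.3.87.223: descend 00101101 ; hops seen [H2,H0] ; pick H0
  del 20.250.0.0/16 (clear depth 16)
  Q 230.168.60.20: descend ε ; hops seen [∅] ; pick no-route
  Q 32.0.0.3: descend 0010 ; hops seen [H2] ; pick H2
  Q 2.133.91.73: descend 000 ; hops seen [∅] ; pick no-route
  + 20.248.0.0/14 (H3) depth=14
  Q 20.248.11.168: descend 00010100111110 ; hops seen [H3,H3] ; pick H3
  + 45.76.104.0/24 (H1) depth=24
  Q 20.248.40.215: descend 00010100111110 ; hops seen [H3,H3] ; pick H3
  Q 20.250.217.34: descend 000101001111101011011001 ; hops seen [H3,H3,H0] ; pick H0
  + 20.250.208.0/20 (H2) depth=20
  Q 32.3.92.116: descend 0010 ; hops seen [H2] ; pick H2
  + 45.76.104.0/24 (H0) depth=24
  + 0.0.0.0/2 (H0) depth=2
  + 20.250.0.0/15 (H2) depth=15
  Q 20.250.217.89: descend 000101001111101011011001 ; hops seen [H0,H3,H3,H2,H2,H0] ; pick H0
  + 20.248.0.0/13 (H3) depth=13
  Q 103.243.246.223: descend 0 ; hops seen [∅] ; pick no-route
  + 20.128.0.0/9 (H3) depth=9
  Q 32.9.180.139: descend 0010 ; hops seen [H0,H2] ; pick H2
  + 45.76.104.0/24 (H0) depth=24
  + 45.76.104.0/24 (H1) depth=24
  del 20.248.0.0/14 (clear depth 14)
  del 45.0.0.0/8 (clear depth 8)
  Q 20.250.6.77: descend 0001010011111010 ; hops seen [H0,H3,H3,H2] ; pick H2
  + 20.250.0.0/15 (H1) depth=15
  + 45.76.104.179/32 (H0) depth=32

== LOOKUPS ==
["H0","H0","H0","H3","H0","H0","no-route","H2","no-route","H3","H3","H0","H2","H0","no-route","H2","H2"]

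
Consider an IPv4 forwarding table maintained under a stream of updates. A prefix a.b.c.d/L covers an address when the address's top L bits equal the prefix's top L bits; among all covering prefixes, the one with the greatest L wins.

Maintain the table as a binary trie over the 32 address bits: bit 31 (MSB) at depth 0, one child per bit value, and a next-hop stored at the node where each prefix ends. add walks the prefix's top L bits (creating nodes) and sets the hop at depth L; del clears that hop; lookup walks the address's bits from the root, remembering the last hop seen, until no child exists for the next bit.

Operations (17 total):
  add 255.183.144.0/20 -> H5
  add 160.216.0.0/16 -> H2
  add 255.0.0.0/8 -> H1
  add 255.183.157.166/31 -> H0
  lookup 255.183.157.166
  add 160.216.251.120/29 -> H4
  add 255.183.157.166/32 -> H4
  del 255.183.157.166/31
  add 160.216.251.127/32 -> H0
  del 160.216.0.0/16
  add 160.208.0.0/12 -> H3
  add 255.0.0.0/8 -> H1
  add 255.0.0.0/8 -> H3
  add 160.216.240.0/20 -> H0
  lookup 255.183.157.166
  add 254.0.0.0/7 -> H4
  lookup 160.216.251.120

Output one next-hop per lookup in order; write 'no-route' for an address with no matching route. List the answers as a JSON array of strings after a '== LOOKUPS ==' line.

Trace:
  add 255.183.144.0/20 -> H5 at depth 20
  add 160.216.0.0/16 -> H2 at depth 16
  add 255.0.0.0/8 -> H1 at depth 8
  add 255.183.157.166/31 -> H0 at depth 31
  ? 255.183.157.166  path d0:-→d1:-→d2:-→d3:-→d4:-→d5:-→d6:-→d7:-→d8:H1→d9:-→d10:-→d11:-→d12:-→d13:-→d14:-→d15:-→d16:-→d17:-→d18:-→d19:-→d20:H5→d21:-→d22:-→d23:-→d24:-→d25:-→d26:-→d27:-→d28:-→d29:-→d30:-→d31:H0  best=H0
  add 160.216.251.120/29 -> H4 at depth 29
  add 255.183.157.166/32 -> H4 at depth 32
  - 255.183.157.166/31 clear@31
  add 160.216.251.127/32 -> H0 at depth 32
  - 160.216.0.0/16 clear@16
  add 160.208.0.0/12 -> H3 at depth 12
  add 255.0.0.0/8 -> H1 at depth 8
  add 255.0.0.0/8 -> H3 at depth 8
  add 160.216.240.0/20 -> H0 at depth 20
  ? 255.183.157.166  path d0:-→d1:-→d2:-→d3:-→d4:-→d5:-→d6:-→d7:-→d8:H3→d9:-→d10:-→d11:-→d12:-→d13:-→d14:-→d15:-→d16:-→d17:-→d18:-→d19:-→d20:H5→d21:-→d22:-→d23:-→d24:-→d25:-→d26:-→d27:-→d28:-→d29:-→d30:-→d31:-→d32:H4  best=H4
  add 254.0.0.0/7 -> H4 at depth 7
  ? 160.216.251.120  path d0:-→d1:-→d2:-→d3:-→d4:-→d5:-→d6:-→d7:-→d8:-→d9:-→d10:-→d11:-→d12:H3→d13:-→d14:-→d15:-→d16:-→d17:-→d18:-→d19:-→d20:H0→d21:-→d22:-→d23:-→d24:-→d25:-→d26:-→d27:-→d28:-→d29:H4  best=H4

== LOOKUPS ==
["H0","H4","H4"]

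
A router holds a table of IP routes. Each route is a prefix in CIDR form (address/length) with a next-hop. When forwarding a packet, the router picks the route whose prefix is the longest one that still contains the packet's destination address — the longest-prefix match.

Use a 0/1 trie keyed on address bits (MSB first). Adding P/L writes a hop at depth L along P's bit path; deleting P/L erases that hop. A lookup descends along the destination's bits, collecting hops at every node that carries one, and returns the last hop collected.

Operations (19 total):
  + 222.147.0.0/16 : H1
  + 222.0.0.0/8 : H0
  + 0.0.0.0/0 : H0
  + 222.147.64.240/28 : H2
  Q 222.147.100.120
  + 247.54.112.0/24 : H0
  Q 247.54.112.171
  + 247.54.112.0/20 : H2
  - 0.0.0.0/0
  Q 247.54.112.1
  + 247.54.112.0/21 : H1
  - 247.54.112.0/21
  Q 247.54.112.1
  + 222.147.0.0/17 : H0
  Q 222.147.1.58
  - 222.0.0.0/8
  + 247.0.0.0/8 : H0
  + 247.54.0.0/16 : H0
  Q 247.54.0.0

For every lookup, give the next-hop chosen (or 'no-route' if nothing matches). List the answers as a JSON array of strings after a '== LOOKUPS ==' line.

Trace:
  add 222.147.0.0/16 -> H1 at depth 16
  add 222.0.0.0/8 -> H0 at depth 8
  add 0.0.0.0/0 -> H0 at depth 0
  add 222.147.64.240/28 -> H2 at depth 28
  Q 222.147.100.120: descend 110111101001001101 ; hops seen [H0,H0,H1] ; pick H1
  add 247.54.112.0/24 -> H0 at depth 24
  Q 247.54.112.171: descend 111101110011011001110000 ; hops seen [H0,H0] ; pick H0
  add 247.54.112.0/20 -> H2 at depth 20
  del 0.0.0.0/0 (clear depth 0)
  Q 247.54.112.1: descend 111101110011011001110000 ; hops seen [H2,H0] ; pick H0
  add 247.54.112.0/21 -> H1 at depth 21
  del 247.54.112.0/21 (clear depth 21)
  Q 247.54.112.1: descend 111101110011011001110000 ; hops seen [H2,H0] ; pick H0
  add 222.147.0.0/17 -> H0 at depth 17
  Q 222.147.1.58: descend 11011110100100110 ; hops seen [H0,H1,H0] ; pick H0
  del 222.0.0.0/8 (clear depth 8)
  add 247.0.0.0/8 -> H0 at depth 8
  add 247.54.0.0/16 -> H0 at depth 16
  Q 247.54.0.0: descend 11110111001101100 ; hops seen [H0,H0] ; pick H0

== LOOKUPS ==
["H1","H0","H0","H0","H0","H0"]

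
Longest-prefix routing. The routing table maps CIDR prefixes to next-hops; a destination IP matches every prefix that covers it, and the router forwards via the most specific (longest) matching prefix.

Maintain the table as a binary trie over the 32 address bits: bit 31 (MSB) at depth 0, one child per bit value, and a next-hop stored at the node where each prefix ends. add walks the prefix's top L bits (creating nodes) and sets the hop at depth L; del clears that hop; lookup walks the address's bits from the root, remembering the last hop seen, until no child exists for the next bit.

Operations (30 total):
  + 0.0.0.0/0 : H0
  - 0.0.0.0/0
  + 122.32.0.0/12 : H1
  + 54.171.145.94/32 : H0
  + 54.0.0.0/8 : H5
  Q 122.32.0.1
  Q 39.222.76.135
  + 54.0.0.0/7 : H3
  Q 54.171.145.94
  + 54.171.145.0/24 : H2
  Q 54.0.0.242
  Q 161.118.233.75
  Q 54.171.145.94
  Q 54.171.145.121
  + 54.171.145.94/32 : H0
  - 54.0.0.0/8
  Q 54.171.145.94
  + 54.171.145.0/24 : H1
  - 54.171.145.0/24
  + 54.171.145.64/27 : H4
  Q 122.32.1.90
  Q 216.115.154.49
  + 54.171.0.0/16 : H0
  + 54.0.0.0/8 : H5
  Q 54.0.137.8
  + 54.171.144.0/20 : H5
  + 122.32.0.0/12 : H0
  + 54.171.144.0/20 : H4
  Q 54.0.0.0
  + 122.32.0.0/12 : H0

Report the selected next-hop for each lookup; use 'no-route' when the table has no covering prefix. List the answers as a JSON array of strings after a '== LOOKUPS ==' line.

Trace:
  + 0.0.0.0/0 (H0) depth=0
  - 0.0.0.0/0 clear@0
  + 122.32.0.0/12 (H1) depth=12
  + 54.171.145.94/32 (H0) depth=32
  + 54.0.0.0/8 (H5) depth=8
  Q 122.32.0.1: descend 011110100010 ; hops seen [H1] ; pick H1
  Q 39.222.76.135: descend 001 ; hops seen [∅] ; pick no-route
  + 54.0.0.0/7 (H3) depth=7
  Q 54.171.145.94: descend 00110110101010111001000101011110 ; hops seen [H3,H5,H0] ; pick H0
  + 54.171.145.0/24 (H2) depth=24
  Q 54.0.0.242: descend 00110110 ; hops seen [H3,H5] ; pick H5
  Q 161.118.233.75: descend ε ; hops seen [∅] ; pick no-route
  Q 54.171.145.94: descend 00110110101010111001000101011110 ; hops seen [H3,H5,H2,H0] ; pick H0
  Q 54.171.145.121: descend 00110110101010111001000101 ; hops seen [H3,H5,H2] ; pick H2
  + 54.171.145.94/32 (H0) depth=32
  - 54.0.0.0/8 clear@8
  Q 54.171.145.94: descend 00110110101010111001000101011110 ; hops seen [H3,H2,H0] ; pick H0
  + 54.171.145.0/24 (H1) depth=24
  - 54.171.145.0/24 clear@24
  + 54.171.145.64/27 (H4) depth=27
  Q 122.32.1.90: descend 011110100010 ; hops seen [H1] ; pick H1
  Q 216.115.154.49: descend ε ; hops seen [∅] ; pick no-route
  + 54.171.0.0/16 (H0) depth=16
  + 54.0.0.0/8 (H5) depth=8
  Q 54.0.137.8: descend 00110110 ; hops seen [H3,H5] ; pick H5
  + 54.171.144.0/20 (H5) depth=20
  + 122.32.0.0/12 (H0) depth=12
  + 54.171.144.0/20 (H4) depth=20
  Q 54.0.0.0: descend 00110110 ; hops seen [H3,H5] ; pick H5
  + 122.32.0.0/12 (H0) depth=12

== LOOKUPS ==
["H1","no-route","H0","H5","no-route","H0","H2","H0","H1","no-route","H5","H5"]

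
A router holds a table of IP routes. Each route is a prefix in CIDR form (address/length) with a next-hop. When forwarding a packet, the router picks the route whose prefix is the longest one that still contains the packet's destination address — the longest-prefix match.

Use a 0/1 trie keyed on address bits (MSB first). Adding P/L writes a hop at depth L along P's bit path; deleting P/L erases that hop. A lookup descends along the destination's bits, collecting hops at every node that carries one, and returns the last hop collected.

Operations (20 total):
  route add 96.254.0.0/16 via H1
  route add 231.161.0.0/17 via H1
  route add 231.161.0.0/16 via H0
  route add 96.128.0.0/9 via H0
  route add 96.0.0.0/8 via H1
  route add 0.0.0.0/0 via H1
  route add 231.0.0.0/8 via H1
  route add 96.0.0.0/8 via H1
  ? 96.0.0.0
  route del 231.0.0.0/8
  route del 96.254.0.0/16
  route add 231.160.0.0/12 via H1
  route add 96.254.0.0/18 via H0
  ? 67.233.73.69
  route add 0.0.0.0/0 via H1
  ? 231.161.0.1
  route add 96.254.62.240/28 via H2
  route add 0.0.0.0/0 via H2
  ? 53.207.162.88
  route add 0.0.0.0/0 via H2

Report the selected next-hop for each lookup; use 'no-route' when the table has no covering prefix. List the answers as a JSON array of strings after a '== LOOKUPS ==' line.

Trace:
  add 96.254.0.0/16 -> H1 at depth 16
  add 231.161.0.0/17 -> H1 at depth 17
  add 231.161.0.0/16 -> H0 at depth 16
  add 96.128.0.0/9 -> H0 at depth 9
  add 96.0.0.0/8 -> H1 at depth 8
  add 0.0.0.0/0 -> H1 at depth 0
  add 231.0.0.0/8 -> H1 at depth 8
  add 96.0.0.0/8 -> H1 at depth 8
  lookup 96.0.0.0: bits 01100000 walk d0:H1→d1:-→d2:-→d3:-→d4:-→d5:-→d6:-→d7:-→d8:H1 -> H1
  - 231.0.0.0/8 clear@8
  - 96.254.0.0/16 clear@16
  add 231.160.0.0/12 -> H1 at depth 12
  add 96.254.0.0/18 -> H0 at depth 18
  lookup 67.233.73.69: bits 01 walk d0:H1→d1:-→d2:- -> H1
  add 0.0.0.0/0 -> H1 at depth 0
  lookup 231.161.0.1: bits 11100111101000010 walk d0:H1→d1:-→d2:-→d3:-→d4:-→d5:-→d6:-→d7:-→d8:-→d9:-→d10:-→d11:-→d12:H1→d13:-→d14:-→d15:-→d16:H0→d17:H1 -> H1
  add 96.254.62.240/28 -> H2 at depth 28
  add 0.0.0.0/0 -> H2 at depth 0
  lookup 53.207.162.88: bits 0 walk d0:H2→d1:- -> H2
  add 0.0.0.0/0 -> H2 at depth 0

== LOOKUPS ==
["H1","H1","H1","H2"]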